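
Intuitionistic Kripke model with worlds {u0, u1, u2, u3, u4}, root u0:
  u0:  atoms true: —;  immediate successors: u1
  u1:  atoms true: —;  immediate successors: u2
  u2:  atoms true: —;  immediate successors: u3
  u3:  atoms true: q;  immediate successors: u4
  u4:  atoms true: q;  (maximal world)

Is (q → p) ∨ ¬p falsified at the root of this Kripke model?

No

u0 ⊩ (q → p) ∨ ¬p via the disjunct ¬p.
So the root u0 forces (q → p) ∨ ¬p; the model is not a countermodel.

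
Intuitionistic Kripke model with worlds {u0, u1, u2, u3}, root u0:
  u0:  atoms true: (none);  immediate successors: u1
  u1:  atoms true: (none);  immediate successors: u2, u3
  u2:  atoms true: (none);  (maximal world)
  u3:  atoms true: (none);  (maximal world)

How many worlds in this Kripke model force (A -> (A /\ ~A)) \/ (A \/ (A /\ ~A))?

u0: forces it.
u1: forces it.
u2: forces it.
u3: forces it.
Worlds forcing the formula: {u0, u1, u2, u3}.

4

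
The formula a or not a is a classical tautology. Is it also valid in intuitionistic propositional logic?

This is the law of excluded middle, which is not intuitionistically valid.
A Kripke countermodel: worlds 0, 1; order generated by 0 <= 1; atoms true at each world — 0:{}; 1:{a}.
0 does not force a or not a: neither disjunct is forced at 0.
0 lacks atom a, so 0 does not force a.
So the root 0 does not force the formula.

No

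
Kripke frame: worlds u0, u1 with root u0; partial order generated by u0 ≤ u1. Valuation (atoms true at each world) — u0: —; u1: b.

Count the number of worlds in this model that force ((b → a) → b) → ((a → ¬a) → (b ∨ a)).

1

u0: does not force it — u0 ⊮ ((b → a) → b) → ((a → ¬a) → (b ∨ a)): already at u0 itself, u0 ⊩ (b → a) → b but u0 ⊮ (a → ¬a) → (b ∨ a).
u1: forces it.
Worlds forcing the formula: {u1}.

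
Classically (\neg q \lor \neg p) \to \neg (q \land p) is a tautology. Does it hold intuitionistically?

Yes

This is a constructively valid De Morgan direction (disjunction of negations to negated conjunction), which is intuitionistically derivable.
If \neg q holds at a world then no accessible world forces q, hence none forces q \land p; likewise for \neg p.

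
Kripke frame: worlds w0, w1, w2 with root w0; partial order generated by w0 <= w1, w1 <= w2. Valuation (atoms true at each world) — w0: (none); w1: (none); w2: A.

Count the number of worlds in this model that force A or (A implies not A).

1

w0: does not force it — w0 does not force A or (A implies not A): neither disjunct is forced at w0.
w1: does not force it — w1 does not force A or (A implies not A): neither disjunct is forced at w1.
w2: forces it.
Worlds forcing the formula: {w2}.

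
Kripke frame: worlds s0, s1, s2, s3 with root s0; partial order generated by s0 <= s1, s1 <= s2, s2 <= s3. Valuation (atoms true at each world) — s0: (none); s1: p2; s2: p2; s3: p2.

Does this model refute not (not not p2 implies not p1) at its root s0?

Yes

s0 does not force not (not not p2 implies not p1) since s0 is accessible from s0 and s0 forces not not p2 implies not p1.
s0 forces not not p2 implies not p1: every world accessible from s0 that forces not not p2 (namely s0, s1, s2, s3) also forces not p1.
So the root s0 does not force not (not not p2 implies not p1); the model is a countermodel.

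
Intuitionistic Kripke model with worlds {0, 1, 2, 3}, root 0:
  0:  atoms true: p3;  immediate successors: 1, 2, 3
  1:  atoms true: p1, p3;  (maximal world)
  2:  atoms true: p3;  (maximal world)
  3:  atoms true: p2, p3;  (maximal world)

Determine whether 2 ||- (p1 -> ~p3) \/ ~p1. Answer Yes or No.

2 ||- (p1 -> ~p3) \/ ~p1 via the disjunct p1 -> ~p3.

Yes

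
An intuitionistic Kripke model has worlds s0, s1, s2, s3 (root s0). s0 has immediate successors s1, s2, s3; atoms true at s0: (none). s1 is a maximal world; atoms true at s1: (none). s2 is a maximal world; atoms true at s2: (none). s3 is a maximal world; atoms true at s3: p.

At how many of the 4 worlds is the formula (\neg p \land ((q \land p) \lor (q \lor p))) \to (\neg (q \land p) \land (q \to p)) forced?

s0: forces it.
s1: forces it.
s2: forces it.
s3: forces it.
Worlds forcing the formula: {s0, s1, s2, s3}.

4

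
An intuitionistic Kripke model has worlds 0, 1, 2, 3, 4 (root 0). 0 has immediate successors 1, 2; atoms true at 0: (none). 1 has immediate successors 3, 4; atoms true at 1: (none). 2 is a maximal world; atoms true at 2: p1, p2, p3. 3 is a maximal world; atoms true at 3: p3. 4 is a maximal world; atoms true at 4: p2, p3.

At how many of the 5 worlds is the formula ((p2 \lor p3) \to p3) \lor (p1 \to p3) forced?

0: forces it.
1: forces it.
2: forces it.
3: forces it.
4: forces it.
Worlds forcing the formula: {0, 1, 2, 3, 4}.

5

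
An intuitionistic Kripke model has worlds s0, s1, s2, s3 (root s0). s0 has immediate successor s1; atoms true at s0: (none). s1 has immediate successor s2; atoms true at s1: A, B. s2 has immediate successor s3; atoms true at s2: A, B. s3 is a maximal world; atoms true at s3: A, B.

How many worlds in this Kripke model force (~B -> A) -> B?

s0: does not force it — s0 ||-/- (~B -> A) -> B: already at s0 itself, s0 ||- ~B -> A but s0 ||-/- B.
s1: forces it.
s2: forces it.
s3: forces it.
Worlds forcing the formula: {s1, s2, s3}.

3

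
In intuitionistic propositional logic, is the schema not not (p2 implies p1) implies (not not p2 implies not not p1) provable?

Yes

This is the distribution of double negation over implication, which is intuitionistically derivable.
Assume not not (p2 implies p1) and not not p2; suppose not p1. Then p2 implies p1 would give not p2 (by contraposition), contradicting not not p2; so not (p2 implies p1), contradicting not not (p2 implies p1). Hence not not p1.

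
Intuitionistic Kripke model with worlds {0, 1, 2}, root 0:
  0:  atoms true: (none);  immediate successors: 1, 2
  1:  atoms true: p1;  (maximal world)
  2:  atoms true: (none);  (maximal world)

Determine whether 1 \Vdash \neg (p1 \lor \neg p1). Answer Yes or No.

No

1 \nVdash \neg (p1 \lor \neg p1) since 1 is accessible from 1 and 1 \Vdash p1 \lor \neg p1.
1 \Vdash p1 \lor \neg p1 via the disjunct p1.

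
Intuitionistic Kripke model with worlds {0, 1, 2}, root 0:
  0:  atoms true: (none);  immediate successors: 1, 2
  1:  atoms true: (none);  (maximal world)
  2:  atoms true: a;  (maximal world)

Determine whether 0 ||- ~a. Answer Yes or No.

No

0 ||-/- ~a since 2 is accessible from 0 and 2 ||- a.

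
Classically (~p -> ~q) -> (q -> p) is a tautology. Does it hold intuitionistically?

No

This is the converse of contraposition, which is not intuitionistically valid.
A Kripke countermodel: worlds u0, u1; order generated by u0 <= u1; atoms true at each world — u0:{q}; u1:{p,q}.
u0 ||-/- (~p -> ~q) -> (q -> p): already at u0 itself, u0 ||- ~p -> ~q but u0 ||-/- q -> p.
u0 ||-/- q -> p: already at u0 itself, u0 ||- q but u0 ||-/- p.
u0 lacks atom p, so u0 ||-/- p.
So the root u0 does not force the formula.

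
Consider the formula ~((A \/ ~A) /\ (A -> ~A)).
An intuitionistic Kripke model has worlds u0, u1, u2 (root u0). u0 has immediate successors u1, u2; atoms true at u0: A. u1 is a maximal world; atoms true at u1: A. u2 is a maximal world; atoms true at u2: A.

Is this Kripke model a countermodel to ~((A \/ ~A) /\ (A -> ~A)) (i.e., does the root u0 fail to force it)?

No

u0 ||- ~((A \/ ~A) /\ (A -> ~A)): no world accessible from u0 forces (A \/ ~A) /\ (A -> ~A).
So the root u0 forces ~((A \/ ~A) /\ (A -> ~A)); the model is not a countermodel.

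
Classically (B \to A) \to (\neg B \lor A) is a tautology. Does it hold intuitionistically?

No

This is the material-implication-as-disjunction principle, which is not intuitionistically valid.
A Kripke countermodel: worlds 0, 1; order generated by 0 \le 1; atoms true at each world — 0:{}; 1:{A,B}.
0 \nVdash (B \to A) \to (\neg B \lor A): already at 0 itself, 0 \Vdash B \to A but 0 \nVdash \neg B \lor A.
0 \nVdash \neg B \lor A: neither disjunct is forced at 0.
0 \nVdash \neg B since 1 is accessible from 0 and 1 \Vdash B.
So the root 0 does not force the formula.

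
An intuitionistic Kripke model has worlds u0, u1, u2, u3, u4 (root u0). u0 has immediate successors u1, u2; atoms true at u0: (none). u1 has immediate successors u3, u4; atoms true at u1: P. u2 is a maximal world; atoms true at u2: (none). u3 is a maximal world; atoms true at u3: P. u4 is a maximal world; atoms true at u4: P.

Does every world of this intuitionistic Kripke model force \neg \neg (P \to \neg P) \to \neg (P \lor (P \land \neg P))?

u0 \Vdash \neg \neg (P \to \neg P) \to \neg (P \lor (P \land \neg P)): every world accessible from u0 that forces \neg \neg (P \to \neg P) (namely u2) also forces \neg (P \lor (P \land \neg P)).
Since the root u0 forces \neg \neg (P \to \neg P) \to \neg (P \lor (P \land \neg P)) and forcing is persistent (monotone upward), every world forces it.

Yes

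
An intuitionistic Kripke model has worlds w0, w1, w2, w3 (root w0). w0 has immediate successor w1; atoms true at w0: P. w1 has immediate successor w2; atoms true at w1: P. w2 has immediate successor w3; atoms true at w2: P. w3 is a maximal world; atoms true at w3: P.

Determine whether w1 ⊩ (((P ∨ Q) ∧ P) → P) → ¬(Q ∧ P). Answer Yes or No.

w1 ⊩ (((P ∨ Q) ∧ P) → P) → ¬(Q ∧ P): every world accessible from w1 that forces ((P ∨ Q) ∧ P) → P (namely w1, w2, w3) also forces ¬(Q ∧ P).

Yes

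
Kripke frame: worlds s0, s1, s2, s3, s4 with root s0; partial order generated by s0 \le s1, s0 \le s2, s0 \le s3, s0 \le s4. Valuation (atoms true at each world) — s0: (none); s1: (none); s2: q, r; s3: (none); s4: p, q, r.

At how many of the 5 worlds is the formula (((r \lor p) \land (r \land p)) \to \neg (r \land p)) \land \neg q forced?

s0: does not force it — s0 \nVdash (((r \lor p) \land (r \land p)) \to \neg (r \land p)) \land \neg q since s0 fails ((r \lor p) \land (r \land p)) \to \neg (r \land p).
s1: forces it.
s2: does not force it.
s3: forces it.
s4: does not force it.
Worlds forcing the formula: {s1, s3}.

2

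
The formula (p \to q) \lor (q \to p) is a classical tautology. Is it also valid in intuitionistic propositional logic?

No

This is the Gödel–Dummett linearity axiom, which is not intuitionistically valid.
A Kripke countermodel: worlds a, b, c; order generated by a \le b, a \le c; atoms true at each world — a:{}; b:{p}; c:{q}.
a \nVdash (p \to q) \lor (q \to p): neither disjunct is forced at a.
a \nVdash p \to q: at the accessible world b, b \Vdash p but b \nVdash q.
b lacks atom q, so b \nVdash q.
So the root a does not force the formula.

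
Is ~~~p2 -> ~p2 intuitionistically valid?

This is triple-negation reduction, which is intuitionistically derivable.
Assume ~~~p2 and suppose p2. Then ~~p2 (double-negation introduction), contradicting ~~~p2. So ~p2.

Yes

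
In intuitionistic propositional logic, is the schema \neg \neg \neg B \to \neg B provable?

This is triple-negation reduction, which is intuitionistically derivable.
Assume \neg \neg \neg B and suppose B. Then \neg \neg B (double-negation introduction), contradicting \neg \neg \neg B. So \neg B.

Yes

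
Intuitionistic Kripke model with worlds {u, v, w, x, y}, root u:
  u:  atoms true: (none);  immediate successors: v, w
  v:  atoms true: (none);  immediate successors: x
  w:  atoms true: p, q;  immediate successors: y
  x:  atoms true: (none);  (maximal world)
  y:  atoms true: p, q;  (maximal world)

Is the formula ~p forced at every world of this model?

No

Not every world: u ||-/- ~p.
u ||-/- ~p since w is accessible from u and w ||- p.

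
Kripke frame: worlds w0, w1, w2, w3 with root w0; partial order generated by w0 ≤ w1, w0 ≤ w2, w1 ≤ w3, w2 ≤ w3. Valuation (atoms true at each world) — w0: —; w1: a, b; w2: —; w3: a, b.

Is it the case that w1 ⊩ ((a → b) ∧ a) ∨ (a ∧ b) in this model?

Yes

w1 ⊩ ((a → b) ∧ a) ∨ (a ∧ b) via the disjunct (a → b) ∧ a.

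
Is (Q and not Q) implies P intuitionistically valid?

Yes

This is an instance of ex falso quodlibet, which is intuitionistically derivable.
No world can force both Q and not Q, so the antecedent Q and not Q is never forced and the implication holds vacuously at every world.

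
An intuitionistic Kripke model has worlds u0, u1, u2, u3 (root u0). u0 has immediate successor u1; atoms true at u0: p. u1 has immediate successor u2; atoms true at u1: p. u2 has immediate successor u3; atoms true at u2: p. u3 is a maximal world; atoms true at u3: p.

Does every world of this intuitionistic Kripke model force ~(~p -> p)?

Not every world: u0 ||-/- ~(~p -> p).
u0 ||-/- ~(~p -> p) since u0 is accessible from u0 and u0 ||- ~p -> p.
u0 ||- ~p -> p vacuously: no world accessible from u0 forces the antecedent ~p.

No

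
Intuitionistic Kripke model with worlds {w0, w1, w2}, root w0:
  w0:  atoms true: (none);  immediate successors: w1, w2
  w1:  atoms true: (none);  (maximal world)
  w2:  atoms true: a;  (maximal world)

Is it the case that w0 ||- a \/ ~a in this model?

No

w0 ||-/- a \/ ~a: neither disjunct is forced at w0.
w0 lacks atom a, so w0 ||-/- a.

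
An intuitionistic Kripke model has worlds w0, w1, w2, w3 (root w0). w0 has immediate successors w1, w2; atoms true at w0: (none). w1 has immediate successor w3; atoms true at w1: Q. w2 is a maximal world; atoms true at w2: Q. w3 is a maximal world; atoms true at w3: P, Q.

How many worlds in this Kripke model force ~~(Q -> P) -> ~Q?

1

w0: does not force it — w0 ||-/- ~~(Q -> P) -> ~Q: at the accessible world w1, w1 ||- ~~(Q -> P) but w1 ||-/- ~Q.
w1: does not force it — w1 ||-/- ~~(Q -> P) -> ~Q: already at w1 itself, w1 ||- ~~(Q -> P) but w1 ||-/- ~Q.
w2: forces it.
w3: does not force it — w3 ||-/- ~~(Q -> P) -> ~Q: already at w3 itself, w3 ||- ~~(Q -> P) but w3 ||-/- ~Q.
Worlds forcing the formula: {w2}.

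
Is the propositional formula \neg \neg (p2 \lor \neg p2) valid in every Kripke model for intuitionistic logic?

This is the double negation of excluded middle, which is intuitionistically derivable.
Assuming \neg (p2 \lor \neg p2): from p2 we'd get p2 \lor \neg p2, so \neg p2; but then p2 \lor \neg p2 again — contradiction. Hence \neg \neg (p2 \lor \neg p2).

Yes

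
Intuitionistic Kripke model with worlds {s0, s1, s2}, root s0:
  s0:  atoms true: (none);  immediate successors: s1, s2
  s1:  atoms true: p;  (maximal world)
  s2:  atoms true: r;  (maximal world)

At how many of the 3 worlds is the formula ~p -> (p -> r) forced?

s0: forces it.
s1: forces it.
s2: forces it.
Worlds forcing the formula: {s0, s1, s2}.

3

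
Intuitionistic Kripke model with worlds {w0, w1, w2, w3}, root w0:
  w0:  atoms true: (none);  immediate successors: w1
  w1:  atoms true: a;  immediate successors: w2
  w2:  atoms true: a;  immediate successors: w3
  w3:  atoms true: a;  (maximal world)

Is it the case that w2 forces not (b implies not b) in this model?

No

w2 does not force not (b implies not b) since w2 is accessible from w2 and w2 forces b implies not b.
w2 forces b implies not b vacuously: no world accessible from w2 forces the antecedent b.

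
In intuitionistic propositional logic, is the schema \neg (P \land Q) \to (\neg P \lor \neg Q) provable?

This is the constructively invalid direction of De Morgan's law for conjunction, which is not intuitionistically valid.
A Kripke countermodel: worlds 0, 1, 2; order generated by 0 \le 1, 0 \le 2; atoms true at each world — 0:{}; 1:{P}; 2:{Q}.
0 \nVdash \neg (P \land Q) \to (\neg P \lor \neg Q): already at 0 itself, 0 \Vdash \neg (P \land Q) but 0 \nVdash \neg P \lor \neg Q.
0 \nVdash \neg P \lor \neg Q: neither disjunct is forced at 0.
0 \nVdash \neg P since 1 is accessible from 0 and 1 \Vdash P.
So the root 0 does not force the formula.

No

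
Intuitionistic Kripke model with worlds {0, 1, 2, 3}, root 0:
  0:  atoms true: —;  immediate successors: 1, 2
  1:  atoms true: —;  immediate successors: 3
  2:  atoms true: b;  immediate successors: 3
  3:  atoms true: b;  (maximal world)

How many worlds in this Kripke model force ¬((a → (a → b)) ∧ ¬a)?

0: does not force it — 0 ⊮ ¬((a → (a → b)) ∧ ¬a) since 0 is accessible from 0 and 0 ⊩ (a → (a → b)) ∧ ¬a.
1: does not force it.
2: does not force it.
3: does not force it.
Worlds forcing the formula: { }.

0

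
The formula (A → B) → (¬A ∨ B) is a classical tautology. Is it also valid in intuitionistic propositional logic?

This is the material-implication-as-disjunction principle, which is not intuitionistically valid.
A Kripke countermodel: worlds u, v; order generated by u ≤ v; atoms true at each world — u:{}; v:{A,B}.
u ⊮ (A → B) → (¬A ∨ B): already at u itself, u ⊩ A → B but u ⊮ ¬A ∨ B.
u ⊮ ¬A ∨ B: neither disjunct is forced at u.
u ⊮ ¬A since v is accessible from u and v ⊩ A.
So the root u does not force the formula.

No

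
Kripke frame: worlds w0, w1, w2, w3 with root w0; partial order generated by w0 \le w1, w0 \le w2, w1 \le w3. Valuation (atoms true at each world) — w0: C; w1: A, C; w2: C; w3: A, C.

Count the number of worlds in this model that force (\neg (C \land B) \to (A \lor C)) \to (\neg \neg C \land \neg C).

w0: does not force it — w0 \nVdash (\neg (C \land B) \to (A \lor C)) \to (\neg \neg C \land \neg C): already at w0 itself, w0 \Vdash \neg (C \land B) \to (A \lor C) but w0 \nVdash \neg \neg C \land \neg C.
w1: does not force it.
w2: does not force it.
w3: does not force it.
Worlds forcing the formula: { }.

0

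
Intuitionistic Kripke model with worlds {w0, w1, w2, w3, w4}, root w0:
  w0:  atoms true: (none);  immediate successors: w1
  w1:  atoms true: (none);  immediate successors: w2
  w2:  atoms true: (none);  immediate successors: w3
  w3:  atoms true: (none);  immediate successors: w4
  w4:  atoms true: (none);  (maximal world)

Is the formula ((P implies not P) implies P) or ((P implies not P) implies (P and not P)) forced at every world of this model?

No

Not every world: w0 does not force ((P implies not P) implies P) or ((P implies not P) implies (P and not P)).
w0 does not force ((P implies not P) implies P) or ((P implies not P) implies (P and not P)): neither disjunct is forced at w0.
w0 does not force (P implies not P) implies P: already at w0 itself, w0 forces P implies not P but w0 does not force P.
w0 lacks atom P, so w0 does not force P.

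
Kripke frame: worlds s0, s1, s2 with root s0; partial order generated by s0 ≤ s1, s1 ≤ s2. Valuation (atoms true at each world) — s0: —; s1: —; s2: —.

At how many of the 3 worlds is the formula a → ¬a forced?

3

s0: forces it.
s1: forces it.
s2: forces it.
Worlds forcing the formula: {s0, s1, s2}.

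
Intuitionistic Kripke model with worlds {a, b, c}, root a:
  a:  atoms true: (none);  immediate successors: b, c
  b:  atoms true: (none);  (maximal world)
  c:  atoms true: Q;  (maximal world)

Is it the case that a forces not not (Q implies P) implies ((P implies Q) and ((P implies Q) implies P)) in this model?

a does not force not not (Q implies P) implies ((P implies Q) and ((P implies Q) implies P)): at the accessible world b, b forces not not (Q implies P) but b does not force (P implies Q) and ((P implies Q) implies P).
b does not force (P implies Q) and ((P implies Q) implies P) since b fails (P implies Q) implies P.

No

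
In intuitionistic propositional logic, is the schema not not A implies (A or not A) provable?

No

This is a variant of double-negation elimination (deriving excluded middle from double negation), which is not intuitionistically valid.
A Kripke countermodel: worlds w0, w1; order generated by w0 <= w1; atoms true at each world — w0:{}; w1:{A}.
w0 does not force not not A implies (A or not A): already at w0 itself, w0 forces not not A but w0 does not force A or not A.
w0 does not force A or not A: neither disjunct is forced at w0.
w0 lacks atom A, so w0 does not force A.
So the root w0 does not force the formula.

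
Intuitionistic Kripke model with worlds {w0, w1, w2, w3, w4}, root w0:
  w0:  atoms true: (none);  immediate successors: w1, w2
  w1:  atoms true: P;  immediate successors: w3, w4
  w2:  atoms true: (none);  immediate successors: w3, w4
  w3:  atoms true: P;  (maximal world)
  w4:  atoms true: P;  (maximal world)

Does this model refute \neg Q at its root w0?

No

w0 \Vdash \neg Q: no world accessible from w0 forces Q.
So the root w0 forces \neg Q; the model is not a countermodel.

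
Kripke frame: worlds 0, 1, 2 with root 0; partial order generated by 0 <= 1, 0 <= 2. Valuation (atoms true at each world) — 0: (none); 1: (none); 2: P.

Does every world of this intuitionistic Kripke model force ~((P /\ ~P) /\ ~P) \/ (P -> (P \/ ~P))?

Yes

0 ||- ~((P /\ ~P) /\ ~P) \/ (P -> (P \/ ~P)) via the disjunct ~((P /\ ~P) /\ ~P).
Since the root 0 forces ~((P /\ ~P) /\ ~P) \/ (P -> (P \/ ~P)) and forcing is persistent (monotone upward), every world forces it.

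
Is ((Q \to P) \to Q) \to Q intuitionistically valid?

This is Peirce's law, which is not intuitionistically valid.
A Kripke countermodel: worlds 0, 1; order generated by 0 \le 1; atoms true at each world — 0:{}; 1:{Q}.
0 \nVdash ((Q \to P) \to Q) \to Q: already at 0 itself, 0 \Vdash (Q \to P) \to Q but 0 \nVdash Q.
0 lacks atom Q, so 0 \nVdash Q.
So the root 0 does not force the formula.

No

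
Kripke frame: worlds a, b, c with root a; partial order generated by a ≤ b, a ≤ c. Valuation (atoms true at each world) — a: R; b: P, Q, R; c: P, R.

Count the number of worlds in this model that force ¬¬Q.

1

a: does not force it — a ⊮ ¬¬Q since c is accessible from a and c ⊩ ¬Q.
b: forces it.
c: does not force it — c ⊮ ¬¬Q since c is accessible from c and c ⊩ ¬Q.
Worlds forcing the formula: {b}.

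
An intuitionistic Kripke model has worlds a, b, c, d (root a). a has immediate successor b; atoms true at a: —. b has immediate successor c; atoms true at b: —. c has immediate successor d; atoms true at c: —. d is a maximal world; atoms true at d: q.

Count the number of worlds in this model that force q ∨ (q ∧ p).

a: does not force it — a ⊮ q ∨ (q ∧ p): neither disjunct is forced at a.
b: does not force it — b ⊮ q ∨ (q ∧ p): neither disjunct is forced at b.
c: does not force it — c ⊮ q ∨ (q ∧ p): neither disjunct is forced at c.
d: forces it.
Worlds forcing the formula: {d}.

1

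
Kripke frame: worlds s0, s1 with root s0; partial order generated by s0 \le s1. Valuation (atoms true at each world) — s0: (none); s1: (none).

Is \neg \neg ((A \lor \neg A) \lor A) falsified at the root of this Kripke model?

No

s0 \Vdash \neg \neg ((A \lor \neg A) \lor A): no world accessible from s0 forces \neg ((A \lor \neg A) \lor A).
So the root s0 forces \neg \neg ((A \lor \neg A) \lor A); the model is not a countermodel.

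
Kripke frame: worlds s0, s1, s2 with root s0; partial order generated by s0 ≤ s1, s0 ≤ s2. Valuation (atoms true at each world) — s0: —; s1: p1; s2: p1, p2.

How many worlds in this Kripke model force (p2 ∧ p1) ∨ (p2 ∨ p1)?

2

s0: does not force it — s0 ⊮ (p2 ∧ p1) ∨ (p2 ∨ p1): neither disjunct is forced at s0.
s1: forces it.
s2: forces it.
Worlds forcing the formula: {s1, s2}.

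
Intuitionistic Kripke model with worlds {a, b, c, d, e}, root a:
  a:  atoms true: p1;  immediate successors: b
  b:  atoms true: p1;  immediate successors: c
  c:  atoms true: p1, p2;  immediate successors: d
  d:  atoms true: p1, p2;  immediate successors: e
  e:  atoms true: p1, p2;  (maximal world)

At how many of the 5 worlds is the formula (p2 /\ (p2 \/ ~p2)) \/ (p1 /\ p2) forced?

a: does not force it — a ||-/- (p2 /\ (p2 \/ ~p2)) \/ (p1 /\ p2): neither disjunct is forced at a.
b: does not force it — b ||-/- (p2 /\ (p2 \/ ~p2)) \/ (p1 /\ p2): neither disjunct is forced at b.
c: forces it.
d: forces it.
e: forces it.
Worlds forcing the formula: {c, d, e}.

3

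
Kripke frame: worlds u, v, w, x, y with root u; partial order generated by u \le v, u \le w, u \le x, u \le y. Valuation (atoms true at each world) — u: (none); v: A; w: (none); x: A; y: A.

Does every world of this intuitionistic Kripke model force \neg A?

No

Not every world: u \nVdash \neg A.
u \nVdash \neg A since v is accessible from u and v \Vdash A.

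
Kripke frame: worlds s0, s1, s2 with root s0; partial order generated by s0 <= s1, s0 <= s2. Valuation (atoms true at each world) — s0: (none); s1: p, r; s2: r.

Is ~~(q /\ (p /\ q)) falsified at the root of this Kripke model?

Yes

s0 ||-/- ~~(q /\ (p /\ q)) since s0 is accessible from s0 and s0 ||- ~(q /\ (p /\ q)).
s0 ||- ~(q /\ (p /\ q)): no world accessible from s0 forces q /\ (p /\ q).
So the root s0 does not force ~~(q /\ (p /\ q)); the model is a countermodel.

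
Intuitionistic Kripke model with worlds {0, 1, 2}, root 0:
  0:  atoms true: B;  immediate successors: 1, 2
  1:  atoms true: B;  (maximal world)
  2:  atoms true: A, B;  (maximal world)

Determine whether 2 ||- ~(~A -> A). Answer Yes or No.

2 ||-/- ~(~A -> A) since 2 is accessible from 2 and 2 ||- ~A -> A.
2 ||- ~A -> A vacuously: no world accessible from 2 forces the antecedent ~A.

No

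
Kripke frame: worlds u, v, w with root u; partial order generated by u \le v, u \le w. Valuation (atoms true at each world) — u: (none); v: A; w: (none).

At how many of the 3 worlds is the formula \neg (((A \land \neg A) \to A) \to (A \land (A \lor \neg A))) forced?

u: does not force it — u \nVdash \neg (((A \land \neg A) \to A) \to (A \land (A \lor \neg A))) since v is accessible from u and v \Vdash ((A \land \neg A) \to A) \to (A \land (A \lor \neg A)).
v: does not force it — v \nVdash \neg (((A \land \neg A) \to A) \to (A \land (A \lor \neg A))) since v is accessible from v and v \Vdash ((A \land \neg A) \to A) \to (A \land (A \lor \neg A)).
w: forces it.
Worlds forcing the formula: {w}.

1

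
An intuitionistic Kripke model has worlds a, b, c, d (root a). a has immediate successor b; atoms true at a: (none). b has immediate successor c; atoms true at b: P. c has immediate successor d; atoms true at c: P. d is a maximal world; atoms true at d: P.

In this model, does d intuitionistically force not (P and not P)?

d forces not (P and not P): no world accessible from d forces P and not P.

Yes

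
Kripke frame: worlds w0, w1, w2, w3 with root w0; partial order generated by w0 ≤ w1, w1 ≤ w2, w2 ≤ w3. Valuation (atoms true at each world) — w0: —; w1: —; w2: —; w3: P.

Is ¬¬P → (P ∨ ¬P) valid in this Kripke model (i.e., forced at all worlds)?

Not every world: w0 ⊮ ¬¬P → (P ∨ ¬P).
w0 ⊮ ¬¬P → (P ∨ ¬P): already at w0 itself, w0 ⊩ ¬¬P but w0 ⊮ P ∨ ¬P.
w0 ⊮ P ∨ ¬P: neither disjunct is forced at w0.

No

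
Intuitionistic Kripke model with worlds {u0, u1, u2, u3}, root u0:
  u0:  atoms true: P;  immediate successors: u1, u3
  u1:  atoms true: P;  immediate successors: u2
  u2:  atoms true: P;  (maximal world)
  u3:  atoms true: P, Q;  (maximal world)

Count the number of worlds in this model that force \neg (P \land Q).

2

u0: does not force it — u0 \nVdash \neg (P \land Q) since u3 is accessible from u0 and u3 \Vdash P \land Q.
u1: forces it.
u2: forces it.
u3: does not force it.
Worlds forcing the formula: {u1, u2}.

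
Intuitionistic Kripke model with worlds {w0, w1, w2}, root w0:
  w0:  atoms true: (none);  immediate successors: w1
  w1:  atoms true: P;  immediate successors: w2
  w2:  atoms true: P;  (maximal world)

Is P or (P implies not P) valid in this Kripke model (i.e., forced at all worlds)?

No

Not every world: w0 does not force P or (P implies not P).
w0 does not force P or (P implies not P): neither disjunct is forced at w0.
w0 lacks atom P, so w0 does not force P.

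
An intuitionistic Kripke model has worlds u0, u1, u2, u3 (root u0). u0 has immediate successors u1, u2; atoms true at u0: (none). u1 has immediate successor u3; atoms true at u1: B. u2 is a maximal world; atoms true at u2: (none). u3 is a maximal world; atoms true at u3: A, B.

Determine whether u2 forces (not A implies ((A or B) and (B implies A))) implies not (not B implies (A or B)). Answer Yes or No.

Yes

u2 forces (not A implies ((A or B) and (B implies A))) implies not (not B implies (A or B)) vacuously: no world accessible from u2 forces the antecedent not A implies ((A or B) and (B implies A)).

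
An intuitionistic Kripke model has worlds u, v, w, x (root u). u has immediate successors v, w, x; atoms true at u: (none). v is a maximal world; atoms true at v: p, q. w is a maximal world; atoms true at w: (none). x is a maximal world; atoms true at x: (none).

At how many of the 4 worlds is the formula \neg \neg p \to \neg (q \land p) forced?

2

u: does not force it — u \nVdash \neg \neg p \to \neg (q \land p): at the accessible world v, v \Vdash \neg \neg p but v \nVdash \neg (q \land p).
v: does not force it — v \nVdash \neg \neg p \to \neg (q \land p): already at v itself, v \Vdash \neg \neg p but v \nVdash \neg (q \land p).
w: forces it.
x: forces it.
Worlds forcing the formula: {w, x}.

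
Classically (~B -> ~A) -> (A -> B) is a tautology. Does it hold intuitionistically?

This is the converse of contraposition, which is not intuitionistically valid.
A Kripke countermodel: worlds 0, 1; order generated by 0 <= 1; atoms true at each world — 0:{A}; 1:{A,B}.
0 ||-/- (~B -> ~A) -> (A -> B): already at 0 itself, 0 ||- ~B -> ~A but 0 ||-/- A -> B.
0 ||-/- A -> B: already at 0 itself, 0 ||- A but 0 ||-/- B.
0 lacks atom B, so 0 ||-/- B.
So the root 0 does not force the formula.

No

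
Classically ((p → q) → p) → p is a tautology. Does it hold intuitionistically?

This is Peirce's law, which is not intuitionistically valid.
A Kripke countermodel: worlds a, b; order generated by a ≤ b; atoms true at each world — a:{}; b:{p}.
a ⊮ ((p → q) → p) → p: already at a itself, a ⊩ (p → q) → p but a ⊮ p.
a lacks atom p, so a ⊮ p.
So the root a does not force the formula.

No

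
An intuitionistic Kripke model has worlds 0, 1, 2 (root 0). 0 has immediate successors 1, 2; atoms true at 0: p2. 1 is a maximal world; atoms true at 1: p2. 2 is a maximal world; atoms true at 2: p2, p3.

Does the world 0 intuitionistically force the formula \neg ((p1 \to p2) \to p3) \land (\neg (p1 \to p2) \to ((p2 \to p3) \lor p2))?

0 \nVdash \neg ((p1 \to p2) \to p3) \land (\neg (p1 \to p2) \to ((p2 \to p3) \lor p2)) since 0 fails \neg ((p1 \to p2) \to p3).

No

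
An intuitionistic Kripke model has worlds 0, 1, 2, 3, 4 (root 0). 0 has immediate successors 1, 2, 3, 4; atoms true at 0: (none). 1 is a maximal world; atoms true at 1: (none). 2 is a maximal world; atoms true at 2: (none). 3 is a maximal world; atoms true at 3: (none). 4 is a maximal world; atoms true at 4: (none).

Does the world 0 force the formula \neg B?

0 \Vdash \neg B: no world accessible from 0 forces B.

Yes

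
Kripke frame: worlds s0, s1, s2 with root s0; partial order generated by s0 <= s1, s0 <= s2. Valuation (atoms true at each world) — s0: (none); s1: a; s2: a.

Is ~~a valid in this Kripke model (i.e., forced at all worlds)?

Yes

s0 ||- ~~a: no world accessible from s0 forces ~a.
Since the root s0 forces ~~a and forcing is persistent (monotone upward), every world forces it.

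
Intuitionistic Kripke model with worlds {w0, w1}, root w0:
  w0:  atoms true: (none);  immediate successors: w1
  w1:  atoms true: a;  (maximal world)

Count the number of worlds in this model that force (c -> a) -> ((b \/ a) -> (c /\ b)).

w0: does not force it — w0 ||-/- (c -> a) -> ((b \/ a) -> (c /\ b)): already at w0 itself, w0 ||- c -> a but w0 ||-/- (b \/ a) -> (c /\ b).
w1: does not force it.
Worlds forcing the formula: { }.

0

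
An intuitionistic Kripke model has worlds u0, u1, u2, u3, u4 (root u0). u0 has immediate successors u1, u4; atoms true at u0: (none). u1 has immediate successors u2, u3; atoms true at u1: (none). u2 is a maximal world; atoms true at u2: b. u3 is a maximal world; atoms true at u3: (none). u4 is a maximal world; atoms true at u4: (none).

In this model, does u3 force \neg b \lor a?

Yes

u3 \Vdash \neg b \lor a via the disjunct \neg b.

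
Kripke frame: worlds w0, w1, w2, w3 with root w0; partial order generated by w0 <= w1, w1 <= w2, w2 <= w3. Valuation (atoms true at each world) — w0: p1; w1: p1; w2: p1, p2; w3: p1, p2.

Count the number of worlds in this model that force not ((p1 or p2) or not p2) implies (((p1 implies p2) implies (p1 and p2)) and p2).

w0: forces it.
w1: forces it.
w2: forces it.
w3: forces it.
Worlds forcing the formula: {w0, w1, w2, w3}.

4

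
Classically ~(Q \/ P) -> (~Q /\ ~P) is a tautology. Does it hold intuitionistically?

Yes

This is a constructively valid De Morgan direction (negated disjunction to conjunction of negations), which is intuitionistically derivable.
From ~(Q \/ P): if Q held then Q \/ P would, contradiction — so ~Q; similarly ~P.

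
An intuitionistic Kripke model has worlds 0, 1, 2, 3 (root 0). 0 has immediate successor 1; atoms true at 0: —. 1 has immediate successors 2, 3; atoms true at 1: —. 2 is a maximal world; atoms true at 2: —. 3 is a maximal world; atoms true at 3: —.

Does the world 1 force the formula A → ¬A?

1 ⊩ A → ¬A vacuously: no world accessible from 1 forces the antecedent A.

Yes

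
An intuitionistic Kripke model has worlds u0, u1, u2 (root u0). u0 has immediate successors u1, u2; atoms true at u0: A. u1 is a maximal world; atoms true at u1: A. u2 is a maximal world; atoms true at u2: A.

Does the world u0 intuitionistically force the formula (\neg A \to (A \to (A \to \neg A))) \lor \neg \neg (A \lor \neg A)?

Yes

u0 \Vdash (\neg A \to (A \to (A \to \neg A))) \lor \neg \neg (A \lor \neg A) via the disjunct \neg A \to (A \to (A \to \neg A)).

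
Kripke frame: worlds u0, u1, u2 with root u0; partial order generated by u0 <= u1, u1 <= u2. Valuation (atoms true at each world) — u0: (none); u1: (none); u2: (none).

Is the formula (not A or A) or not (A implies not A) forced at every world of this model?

Yes

u0 forces (not A or A) or not (A implies not A) via the disjunct not A or A.
Since the root u0 forces (not A or A) or not (A implies not A) and forcing is persistent (monotone upward), every world forces it.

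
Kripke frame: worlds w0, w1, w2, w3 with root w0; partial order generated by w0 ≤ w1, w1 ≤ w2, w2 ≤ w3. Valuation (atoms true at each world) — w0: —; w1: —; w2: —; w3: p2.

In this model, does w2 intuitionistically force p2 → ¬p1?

Yes

w2 ⊩ p2 → ¬p1: every world accessible from w2 that forces p2 (namely w3) also forces ¬p1.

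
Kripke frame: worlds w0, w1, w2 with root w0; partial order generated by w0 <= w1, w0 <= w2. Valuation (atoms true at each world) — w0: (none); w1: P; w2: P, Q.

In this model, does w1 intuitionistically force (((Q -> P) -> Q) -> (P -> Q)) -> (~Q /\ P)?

w1 ||- (((Q -> P) -> Q) -> (P -> Q)) -> (~Q /\ P): every world accessible from w1 that forces ((Q -> P) -> Q) -> (P -> Q) (namely w1) also forces ~Q /\ P.

Yes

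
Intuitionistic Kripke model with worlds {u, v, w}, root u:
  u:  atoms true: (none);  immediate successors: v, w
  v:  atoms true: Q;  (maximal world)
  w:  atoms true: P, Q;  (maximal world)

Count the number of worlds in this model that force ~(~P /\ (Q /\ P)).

3

u: forces it.
v: forces it.
w: forces it.
Worlds forcing the formula: {u, v, w}.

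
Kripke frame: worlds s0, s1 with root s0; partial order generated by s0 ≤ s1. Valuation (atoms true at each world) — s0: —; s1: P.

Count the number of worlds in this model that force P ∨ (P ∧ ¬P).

s0: does not force it — s0 ⊮ P ∨ (P ∧ ¬P): neither disjunct is forced at s0.
s1: forces it.
Worlds forcing the formula: {s1}.

1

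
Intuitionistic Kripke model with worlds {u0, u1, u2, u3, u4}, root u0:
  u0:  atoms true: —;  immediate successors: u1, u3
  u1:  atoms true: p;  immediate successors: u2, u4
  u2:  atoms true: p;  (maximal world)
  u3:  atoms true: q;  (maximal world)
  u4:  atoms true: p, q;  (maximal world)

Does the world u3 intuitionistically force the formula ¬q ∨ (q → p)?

u3 ⊮ ¬q ∨ (q → p): neither disjunct is forced at u3.
u3 ⊮ ¬q since u3 is accessible from u3 and u3 ⊩ q.

No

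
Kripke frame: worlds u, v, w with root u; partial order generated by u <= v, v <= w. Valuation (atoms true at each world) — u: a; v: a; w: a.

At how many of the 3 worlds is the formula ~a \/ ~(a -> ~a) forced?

3

u: forces it.
v: forces it.
w: forces it.
Worlds forcing the formula: {u, v, w}.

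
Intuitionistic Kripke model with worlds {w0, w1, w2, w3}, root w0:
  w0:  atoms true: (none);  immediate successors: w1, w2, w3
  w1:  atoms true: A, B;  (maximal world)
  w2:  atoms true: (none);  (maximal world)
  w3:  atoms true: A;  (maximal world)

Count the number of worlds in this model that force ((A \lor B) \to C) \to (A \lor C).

2

w0: does not force it — w0 \nVdash ((A \lor B) \to C) \to (A \lor C): at the accessible world w2, w2 \Vdash (A \lor B) \to C but w2 \nVdash A \lor C.
w1: forces it.
w2: does not force it — w2 \nVdash ((A \lor B) \to C) \to (A \lor C): already at w2 itself, w2 \Vdash (A \lor B) \to C but w2 \nVdash A \lor C.
w3: forces it.
Worlds forcing the formula: {w1, w3}.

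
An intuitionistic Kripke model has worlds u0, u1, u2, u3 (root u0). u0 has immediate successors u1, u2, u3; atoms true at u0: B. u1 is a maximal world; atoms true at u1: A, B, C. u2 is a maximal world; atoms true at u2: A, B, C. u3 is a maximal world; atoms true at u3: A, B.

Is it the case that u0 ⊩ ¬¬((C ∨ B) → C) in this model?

u0 ⊮ ¬¬((C ∨ B) → C) since u3 is accessible from u0 and u3 ⊩ ¬((C ∨ B) → C).
u3 ⊩ ¬((C ∨ B) → C): no world accessible from u3 forces (C ∨ B) → C.

No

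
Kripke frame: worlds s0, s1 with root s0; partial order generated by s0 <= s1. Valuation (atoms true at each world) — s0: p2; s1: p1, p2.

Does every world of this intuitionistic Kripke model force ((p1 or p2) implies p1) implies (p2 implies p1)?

Yes

s0 forces ((p1 or p2) implies p1) implies (p2 implies p1): every world accessible from s0 that forces (p1 or p2) implies p1 (namely s1) also forces p2 implies p1.
Since the root s0 forces ((p1 or p2) implies p1) implies (p2 implies p1) and forcing is persistent (monotone upward), every world forces it.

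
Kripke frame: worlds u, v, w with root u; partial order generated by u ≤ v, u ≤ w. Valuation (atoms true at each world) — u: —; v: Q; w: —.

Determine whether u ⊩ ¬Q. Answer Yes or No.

No

u ⊮ ¬Q since v is accessible from u and v ⊩ Q.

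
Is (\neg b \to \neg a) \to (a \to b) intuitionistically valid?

No

This is the converse of contraposition, which is not intuitionistically valid.
A Kripke countermodel: worlds s0, s1; order generated by s0 \le s1; atoms true at each world — s0:{a}; s1:{a,b}.
s0 \nVdash (\neg b \to \neg a) \to (a \to b): already at s0 itself, s0 \Vdash \neg b \to \neg a but s0 \nVdash a \to b.
s0 \nVdash a \to b: already at s0 itself, s0 \Vdash a but s0 \nVdash b.
s0 lacks atom b, so s0 \nVdash b.
So the root s0 does not force the formula.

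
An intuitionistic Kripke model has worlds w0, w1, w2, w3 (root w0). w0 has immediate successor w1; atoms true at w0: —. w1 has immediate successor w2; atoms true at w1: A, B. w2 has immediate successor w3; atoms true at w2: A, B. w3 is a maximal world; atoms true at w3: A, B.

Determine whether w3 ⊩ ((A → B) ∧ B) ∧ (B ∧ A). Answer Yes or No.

w3 ⊩ ((A → B) ∧ B) ∧ (B ∧ A) since w3 forces both conjuncts.

Yes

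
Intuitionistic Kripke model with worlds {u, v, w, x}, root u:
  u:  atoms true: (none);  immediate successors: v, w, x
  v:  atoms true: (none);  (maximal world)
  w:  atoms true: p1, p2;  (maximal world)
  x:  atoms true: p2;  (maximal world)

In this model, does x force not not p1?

No

x does not force not not p1 since x is accessible from x and x forces not p1.
x forces not p1: no world accessible from x forces p1.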